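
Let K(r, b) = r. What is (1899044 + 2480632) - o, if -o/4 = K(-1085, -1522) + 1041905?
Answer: 8542956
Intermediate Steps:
o = -4163280 (o = -4*(-1085 + 1041905) = -4*1040820 = -4163280)
(1899044 + 2480632) - o = (1899044 + 2480632) - 1*(-4163280) = 4379676 + 4163280 = 8542956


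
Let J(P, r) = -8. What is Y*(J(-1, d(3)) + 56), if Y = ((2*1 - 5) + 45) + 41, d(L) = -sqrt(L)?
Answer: 3984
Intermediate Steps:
Y = 83 (Y = ((2 - 5) + 45) + 41 = (-3 + 45) + 41 = 42 + 41 = 83)
Y*(J(-1, d(3)) + 56) = 83*(-8 + 56) = 83*48 = 3984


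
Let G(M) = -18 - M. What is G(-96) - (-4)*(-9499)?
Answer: -37918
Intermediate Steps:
G(-96) - (-4)*(-9499) = (-18 - 1*(-96)) - (-4)*(-9499) = (-18 + 96) - 1*37996 = 78 - 37996 = -37918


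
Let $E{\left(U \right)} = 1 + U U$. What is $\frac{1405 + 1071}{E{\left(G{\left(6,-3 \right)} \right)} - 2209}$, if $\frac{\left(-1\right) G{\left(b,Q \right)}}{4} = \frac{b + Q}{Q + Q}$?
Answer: $- \frac{619}{551} \approx -1.1234$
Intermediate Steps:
$G{\left(b,Q \right)} = - \frac{2 \left(Q + b\right)}{Q}$ ($G{\left(b,Q \right)} = - 4 \frac{b + Q}{Q + Q} = - 4 \frac{Q + b}{2 Q} = - \frac{2 \left(Q + b\right)}{Q}$)
$E{\left(U \right)} = 1 + U^{2}$
$\frac{1405 + 1071}{E{\left(G{\left(6,-3 \right)} \right)} - 2209} = \frac{1405 + 1071}{\left(1 + \left(-2 - \frac{12}{-3}\right)^{2}\right) - 2209} = \frac{2476}{\left(1 + \left(-2 - 12 \left(- \frac{1}{3}\right)\right)^{2}\right) - 2209} = \frac{2476}{\left(1 + \left(-2 + 4\right)^{2}\right) - 2209} = \frac{2476}{\left(1 + 2^{2}\right) - 2209} = \frac{2476}{\left(1 + 4\right) - 2209} = \frac{2476}{5 - 2209} = \frac{2476}{-2204} = 2476 \left(- \frac{1}{2204}\right) = - \frac{619}{551}$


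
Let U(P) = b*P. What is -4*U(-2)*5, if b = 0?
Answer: 0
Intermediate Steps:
U(P) = 0 (U(P) = 0*P = 0)
-4*U(-2)*5 = -4*0*5 = 0*5 = 0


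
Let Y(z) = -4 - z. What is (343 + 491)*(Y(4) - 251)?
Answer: -216006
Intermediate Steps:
(343 + 491)*(Y(4) - 251) = (343 + 491)*((-4 - 1*4) - 251) = 834*((-4 - 4) - 251) = 834*(-8 - 251) = 834*(-259) = -216006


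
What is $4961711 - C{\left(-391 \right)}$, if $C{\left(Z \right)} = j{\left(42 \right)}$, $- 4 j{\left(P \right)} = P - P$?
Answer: $4961711$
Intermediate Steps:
$j{\left(P \right)} = 0$ ($j{\left(P \right)} = - \frac{P - P}{4} = \left(- \frac{1}{4}\right) 0 = 0$)
$C{\left(Z \right)} = 0$
$4961711 - C{\left(-391 \right)} = 4961711 - 0 = 4961711 + 0 = 4961711$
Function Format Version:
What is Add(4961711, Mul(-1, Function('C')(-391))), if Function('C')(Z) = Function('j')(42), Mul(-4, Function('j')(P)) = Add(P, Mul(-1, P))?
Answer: 4961711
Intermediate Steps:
Function('j')(P) = 0 (Function('j')(P) = Mul(Rational(-1, 4), Add(P, Mul(-1, P))) = Mul(Rational(-1, 4), 0) = 0)
Function('C')(Z) = 0
Add(4961711, Mul(-1, Function('C')(-391))) = Add(4961711, Mul(-1, 0)) = Add(4961711, 0) = 4961711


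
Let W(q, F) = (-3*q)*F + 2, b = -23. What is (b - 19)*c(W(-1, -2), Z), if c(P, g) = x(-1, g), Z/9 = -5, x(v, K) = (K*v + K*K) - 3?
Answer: -86814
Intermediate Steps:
W(q, F) = 2 - 3*F*q (W(q, F) = -3*F*q + 2 = 2 - 3*F*q)
x(v, K) = -3 + K**2 + K*v (x(v, K) = (K*v + K**2) - 3 = (K**2 + K*v) - 3 = -3 + K**2 + K*v)
Z = -45 (Z = 9*(-5) = -45)
c(P, g) = -3 + g**2 - g (c(P, g) = -3 + g**2 + g*(-1) = -3 + g**2 - g)
(b - 19)*c(W(-1, -2), Z) = (-23 - 19)*(-3 + (-45)**2 - 1*(-45)) = -42*(-3 + 2025 + 45) = -42*2067 = -86814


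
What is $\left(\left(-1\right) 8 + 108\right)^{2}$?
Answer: $10000$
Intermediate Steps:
$\left(\left(-1\right) 8 + 108\right)^{2} = \left(-8 + 108\right)^{2} = 100^{2} = 10000$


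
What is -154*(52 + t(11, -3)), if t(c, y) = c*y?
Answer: -2926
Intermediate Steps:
-154*(52 + t(11, -3)) = -154*(52 + 11*(-3)) = -154*(52 - 33) = -154*19 = -2926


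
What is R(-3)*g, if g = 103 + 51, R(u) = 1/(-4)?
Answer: -77/2 ≈ -38.500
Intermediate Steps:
R(u) = -¼
g = 154
R(-3)*g = -¼*154 = -77/2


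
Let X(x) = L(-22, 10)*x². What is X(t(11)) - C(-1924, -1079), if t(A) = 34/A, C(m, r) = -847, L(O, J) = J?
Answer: 114047/121 ≈ 942.54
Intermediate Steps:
X(x) = 10*x²
X(t(11)) - C(-1924, -1079) = 10*(34/11)² - 1*(-847) = 10*(34*(1/11))² + 847 = 10*(34/11)² + 847 = 10*(1156/121) + 847 = 11560/121 + 847 = 114047/121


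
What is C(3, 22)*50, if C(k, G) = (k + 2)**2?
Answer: 1250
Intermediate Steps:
C(k, G) = (2 + k)**2
C(3, 22)*50 = (2 + 3)**2*50 = 5**2*50 = 25*50 = 1250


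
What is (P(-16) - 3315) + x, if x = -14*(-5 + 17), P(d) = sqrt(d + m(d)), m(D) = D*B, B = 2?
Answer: -3483 + 4*I*sqrt(3) ≈ -3483.0 + 6.9282*I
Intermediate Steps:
m(D) = 2*D (m(D) = D*2 = 2*D)
P(d) = sqrt(3)*sqrt(d) (P(d) = sqrt(d + 2*d) = sqrt(3*d) = sqrt(3)*sqrt(d))
x = -168 (x = -14*12 = -168)
(P(-16) - 3315) + x = (sqrt(3)*sqrt(-16) - 3315) - 168 = (sqrt(3)*(4*I) - 3315) - 168 = (4*I*sqrt(3) - 3315) - 168 = (-3315 + 4*I*sqrt(3)) - 168 = -3483 + 4*I*sqrt(3)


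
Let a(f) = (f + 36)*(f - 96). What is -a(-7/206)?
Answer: 146572247/42436 ≈ 3454.0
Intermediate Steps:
a(f) = (-96 + f)*(36 + f) (a(f) = (36 + f)*(-96 + f) = (-96 + f)*(36 + f))
-a(-7/206) = -(-3456 + (-7/206)**2 - (-420)/206) = -(-3456 + (-7*1/206)**2 - (-420)/206) = -(-3456 + (-7/206)**2 - 60*(-7/206)) = -(-3456 + 49/42436 + 210/103) = -1*(-146572247/42436) = 146572247/42436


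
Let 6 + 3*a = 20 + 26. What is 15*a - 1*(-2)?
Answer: 202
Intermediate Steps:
a = 40/3 (a = -2 + (20 + 26)/3 = -2 + (1/3)*46 = -2 + 46/3 = 40/3 ≈ 13.333)
15*a - 1*(-2) = 15*(40/3) - 1*(-2) = 200 + 2 = 202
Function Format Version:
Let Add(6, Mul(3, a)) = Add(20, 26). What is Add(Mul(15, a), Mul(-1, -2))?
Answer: 202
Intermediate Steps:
a = Rational(40, 3) (a = Add(-2, Mul(Rational(1, 3), Add(20, 26))) = Add(-2, Mul(Rational(1, 3), 46)) = Add(-2, Rational(46, 3)) = Rational(40, 3) ≈ 13.333)
Add(Mul(15, a), Mul(-1, -2)) = Add(Mul(15, Rational(40, 3)), Mul(-1, -2)) = Add(200, 2) = 202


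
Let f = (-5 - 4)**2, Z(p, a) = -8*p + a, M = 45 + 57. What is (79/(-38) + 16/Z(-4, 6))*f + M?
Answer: -1227/38 ≈ -32.289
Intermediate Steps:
M = 102
Z(p, a) = a - 8*p
f = 81 (f = (-9)**2 = 81)
(79/(-38) + 16/Z(-4, 6))*f + M = (79/(-38) + 16/(6 - 8*(-4)))*81 + 102 = (79*(-1/38) + 16/(6 + 32))*81 + 102 = (-79/38 + 16/38)*81 + 102 = (-79/38 + 16*(1/38))*81 + 102 = (-79/38 + 8/19)*81 + 102 = -63/38*81 + 102 = -5103/38 + 102 = -1227/38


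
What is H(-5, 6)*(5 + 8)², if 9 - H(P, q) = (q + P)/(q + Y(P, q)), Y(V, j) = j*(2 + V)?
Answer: 18421/12 ≈ 1535.1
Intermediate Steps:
H(P, q) = 9 - (P + q)/(q + q*(2 + P)) (H(P, q) = 9 - (q + P)/(q + q*(2 + P)) = 9 - (P + q)/(q + q*(2 + P)))
H(-5, 6)*(5 + 8)² = ((-1*(-5) + 26*6 + 9*(-5)*6)/(6*(3 - 5)))*(5 + 8)² = ((⅙)*(5 + 156 - 270)/(-2))*13² = ((⅙)*(-½)*(-109))*169 = (109/12)*169 = 18421/12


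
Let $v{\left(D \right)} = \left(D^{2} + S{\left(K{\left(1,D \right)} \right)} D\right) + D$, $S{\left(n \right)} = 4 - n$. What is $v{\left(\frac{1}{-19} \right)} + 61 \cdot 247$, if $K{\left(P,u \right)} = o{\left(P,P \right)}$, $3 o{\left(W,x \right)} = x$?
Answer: $\frac{16317298}{1083} \approx 15067.0$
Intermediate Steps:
$o{\left(W,x \right)} = \frac{x}{3}$
$K{\left(P,u \right)} = \frac{P}{3}$
$v{\left(D \right)} = D^{2} + \frac{14 D}{3}$ ($v{\left(D \right)} = \left(D^{2} + \left(4 - \frac{1}{3} \cdot 1\right) D\right) + D = \left(D^{2} + \left(4 - \frac{1}{3}\right) D\right) + D = \left(D^{2} + \frac{11 D}{3}\right) + D = D^{2} + \frac{14 D}{3}$)
$v{\left(\frac{1}{-19} \right)} + 61 \cdot 247 = \frac{14 + \frac{3}{-19}}{3 \left(-19\right)} + 61 \cdot 247 = \frac{1}{3} \left(- \frac{1}{19}\right) \left(14 + 3 \left(- \frac{1}{19}\right)\right) + 15067 = \frac{1}{3} \left(- \frac{1}{19}\right) \left(14 - \frac{3}{19}\right) + 15067 = \frac{1}{3} \left(- \frac{1}{19}\right) \frac{263}{19} + 15067 = - \frac{263}{1083} + 15067 = \frac{16317298}{1083}$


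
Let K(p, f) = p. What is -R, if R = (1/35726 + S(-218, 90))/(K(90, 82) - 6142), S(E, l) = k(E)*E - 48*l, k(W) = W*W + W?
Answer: -368586142327/216213752 ≈ -1704.7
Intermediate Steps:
k(W) = W + W**2 (k(W) = W**2 + W = W + W**2)
S(E, l) = -48*l + E**2*(1 + E) (S(E, l) = (E*(1 + E))*E - 48*l = E**2*(1 + E) - 48*l = -48*l + E**2*(1 + E))
R = 368586142327/216213752 (R = (1/35726 + (-48*90 + (-218)**2*(1 - 218)))/(90 - 6142) = (1/35726 + (-4320 + 47524*(-217)))/(-6052) = (1/35726 + (-4320 - 10312708))*(-1/6052) = (1/35726 - 10317028)*(-1/6052) = -368586142327/35726*(-1/6052) = 368586142327/216213752 ≈ 1704.7)
-R = -1*368586142327/216213752 = -368586142327/216213752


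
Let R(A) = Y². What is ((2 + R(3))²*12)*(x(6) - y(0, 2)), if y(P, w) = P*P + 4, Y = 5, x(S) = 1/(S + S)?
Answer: -34263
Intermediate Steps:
x(S) = 1/(2*S)
y(P, w) = 4 + P² (y(P, w) = P² + 4 = 4 + P²)
R(A) = 25 (R(A) = 5² = 25)
((2 + R(3))²*12)*(x(6) - y(0, 2)) = ((2 + 25)²*12)*((½)/6 - (4 + 0²)) = (27²*12)*((½)*(⅙) - (4 + 0)) = (729*12)*(1/12 - 1*4) = 8748*(1/12 - 4) = 8748*(-47/12) = -34263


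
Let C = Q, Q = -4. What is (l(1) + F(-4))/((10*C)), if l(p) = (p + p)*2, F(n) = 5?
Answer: -9/40 ≈ -0.22500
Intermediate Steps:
C = -4
l(p) = 4*p (l(p) = (2*p)*2 = 4*p)
(l(1) + F(-4))/((10*C)) = (4*1 + 5)/((10*(-4))) = (4 + 5)/(-40) = -1/40*9 = -9/40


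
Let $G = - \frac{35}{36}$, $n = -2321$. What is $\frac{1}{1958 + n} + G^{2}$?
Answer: $\frac{147793}{156816} \approx 0.94246$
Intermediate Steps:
$G = - \frac{35}{36}$ ($G = \left(-35\right) \frac{1}{36} = - \frac{35}{36} \approx -0.97222$)
$\frac{1}{1958 + n} + G^{2} = \frac{1}{1958 - 2321} + \left(- \frac{35}{36}\right)^{2} = \frac{1}{-363} + \frac{1225}{1296} = - \frac{1}{363} + \frac{1225}{1296} = \frac{147793}{156816}$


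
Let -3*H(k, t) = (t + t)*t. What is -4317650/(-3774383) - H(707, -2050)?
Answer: 31723702067950/11323149 ≈ 2.8017e+6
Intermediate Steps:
H(k, t) = -2*t²/3 (H(k, t) = -(t + t)*t/3 = -2*t*t/3 = -2*t²/3)
-4317650/(-3774383) - H(707, -2050) = -4317650/(-3774383) - (-2)*(-2050)²/3 = -4317650*(-1/3774383) - (-2)*4202500/3 = 4317650/3774383 - 1*(-8405000/3) = 4317650/3774383 + 8405000/3 = 31723702067950/11323149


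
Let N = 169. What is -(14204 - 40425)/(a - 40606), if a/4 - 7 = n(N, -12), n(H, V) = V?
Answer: -26221/40626 ≈ -0.64542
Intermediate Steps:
a = -20 (a = 28 + 4*(-12) = 28 - 48 = -20)
-(14204 - 40425)/(a - 40606) = -(14204 - 40425)/(-20 - 40606) = -(-26221)/(-40626) = -(-26221)*(-1)/40626 = -1*26221/40626 = -26221/40626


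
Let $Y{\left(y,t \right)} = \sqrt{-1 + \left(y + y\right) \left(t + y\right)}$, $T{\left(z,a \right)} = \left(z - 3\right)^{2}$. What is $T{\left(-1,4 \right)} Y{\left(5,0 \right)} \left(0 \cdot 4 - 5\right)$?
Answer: $-560$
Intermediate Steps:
$T{\left(z,a \right)} = \left(-3 + z\right)^{2}$
$Y{\left(y,t \right)} = \sqrt{-1 + 2 y \left(t + y\right)}$
$T{\left(-1,4 \right)} Y{\left(5,0 \right)} \left(0 \cdot 4 - 5\right) = \left(-3 - 1\right)^{2} \sqrt{-1 + 2 \cdot 5^{2} + 2 \cdot 0 \cdot 5} \left(0 \cdot 4 - 5\right) = \left(-4\right)^{2} \sqrt{-1 + 2 \cdot 25 + 0} \left(0 - 5\right) = 16 \sqrt{-1 + 50 + 0} \left(-5\right) = 16 \sqrt{49} \left(-5\right) = 16 \cdot 7 \left(-5\right) = 112 \left(-5\right) = -560$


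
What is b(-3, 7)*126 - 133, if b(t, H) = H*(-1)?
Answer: -1015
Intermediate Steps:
b(t, H) = -H
b(-3, 7)*126 - 133 = -1*7*126 - 133 = -7*126 - 133 = -882 - 133 = -1015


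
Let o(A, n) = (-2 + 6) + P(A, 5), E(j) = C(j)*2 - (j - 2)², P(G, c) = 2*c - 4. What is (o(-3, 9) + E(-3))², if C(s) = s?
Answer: 441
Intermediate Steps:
P(G, c) = -4 + 2*c
E(j) = -(-2 + j)² + 2*j (E(j) = j*2 - (j - 2)² = 2*j - (-2 + j)² = -(-2 + j)² + 2*j)
o(A, n) = 10 (o(A, n) = (-2 + 6) + (-4 + 2*5) = 4 + (-4 + 10) = 4 + 6 = 10)
(o(-3, 9) + E(-3))² = (10 + (-(-2 - 3)² + 2*(-3)))² = (10 + (-1*(-5)² - 6))² = (10 + (-1*25 - 6))² = (10 + (-25 - 6))² = (10 - 31)² = (-21)² = 441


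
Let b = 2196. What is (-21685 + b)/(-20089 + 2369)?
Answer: 19489/17720 ≈ 1.0998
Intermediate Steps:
(-21685 + b)/(-20089 + 2369) = (-21685 + 2196)/(-20089 + 2369) = -19489/(-17720) = -19489*(-1/17720) = 19489/17720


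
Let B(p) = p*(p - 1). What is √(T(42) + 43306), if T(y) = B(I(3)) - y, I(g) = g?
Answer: √43270 ≈ 208.01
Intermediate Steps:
B(p) = p*(-1 + p)
T(y) = 6 - y (T(y) = 3*(-1 + 3) - y = 3*2 - y = 6 - y)
√(T(42) + 43306) = √((6 - 1*42) + 43306) = √((6 - 42) + 43306) = √(-36 + 43306) = √43270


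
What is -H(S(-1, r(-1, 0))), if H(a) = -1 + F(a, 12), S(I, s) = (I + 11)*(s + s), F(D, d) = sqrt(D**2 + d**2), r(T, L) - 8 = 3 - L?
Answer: 1 - 4*sqrt(3034) ≈ -219.33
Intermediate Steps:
r(T, L) = 11 - L (r(T, L) = 8 + (3 - L) = 11 - L)
S(I, s) = 2*s*(11 + I) (S(I, s) = (11 + I)*(2*s) = 2*s*(11 + I))
H(a) = -1 + sqrt(144 + a**2) (H(a) = -1 + sqrt(a**2 + 12**2) = -1 + sqrt(a**2 + 144) = -1 + sqrt(144 + a**2))
-H(S(-1, r(-1, 0))) = -(-1 + sqrt(144 + (2*(11 - 1*0)*(11 - 1))**2)) = -(-1 + sqrt(144 + (2*(11 + 0)*10)**2)) = -(-1 + sqrt(144 + (2*11*10)**2)) = -(-1 + sqrt(144 + 220**2)) = -(-1 + sqrt(144 + 48400)) = -(-1 + sqrt(48544)) = -(-1 + 4*sqrt(3034)) = 1 - 4*sqrt(3034)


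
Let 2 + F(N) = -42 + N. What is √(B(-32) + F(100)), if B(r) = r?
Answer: 2*√6 ≈ 4.8990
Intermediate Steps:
F(N) = -44 + N (F(N) = -2 + (-42 + N) = -44 + N)
√(B(-32) + F(100)) = √(-32 + (-44 + 100)) = √(-32 + 56) = √24 = 2*√6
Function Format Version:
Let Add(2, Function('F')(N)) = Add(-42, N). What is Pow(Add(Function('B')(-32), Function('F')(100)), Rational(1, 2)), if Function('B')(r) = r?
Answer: Mul(2, Pow(6, Rational(1, 2))) ≈ 4.8990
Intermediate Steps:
Function('F')(N) = Add(-44, N) (Function('F')(N) = Add(-2, Add(-42, N)) = Add(-44, N))
Pow(Add(Function('B')(-32), Function('F')(100)), Rational(1, 2)) = Pow(Add(-32, Add(-44, 100)), Rational(1, 2)) = Pow(Add(-32, 56), Rational(1, 2)) = Pow(24, Rational(1, 2)) = Mul(2, Pow(6, Rational(1, 2)))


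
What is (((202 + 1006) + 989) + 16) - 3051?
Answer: -838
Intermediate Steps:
(((202 + 1006) + 989) + 16) - 3051 = ((1208 + 989) + 16) - 3051 = (2197 + 16) - 3051 = 2213 - 3051 = -838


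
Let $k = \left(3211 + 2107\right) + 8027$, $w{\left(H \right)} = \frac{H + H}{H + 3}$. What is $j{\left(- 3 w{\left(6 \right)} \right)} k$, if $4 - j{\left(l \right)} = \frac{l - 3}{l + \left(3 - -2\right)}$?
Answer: $146795$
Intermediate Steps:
$w{\left(H \right)} = \frac{2 H}{3 + H}$
$j{\left(l \right)} = 4 - \frac{-3 + l}{5 + l}$ ($j{\left(l \right)} = 4 - \frac{l - 3}{l + \left(3 - -2\right)} = 4 - \frac{-3 + l}{l + \left(3 + 2\right)} = 4 - \frac{-3 + l}{l + 5} = 4 - \frac{-3 + l}{5 + l}$)
$k = 13345$ ($k = 5318 + 8027 = 13345$)
$j{\left(- 3 w{\left(6 \right)} \right)} k = \frac{23 + 3 \left(- 3 \cdot 2 \cdot 6 \frac{1}{3 + 6}\right)}{5 - 3 \cdot 2 \cdot 6 \frac{1}{3 + 6}} \cdot 13345 = \frac{23 + 3 \left(- 3 \cdot 2 \cdot 6 \cdot \frac{1}{9}\right)}{5 - 3 \cdot 2 \cdot 6 \cdot \frac{1}{9}} \cdot 13345 = \frac{23 + 3 \left(\left(-3\right) \frac{4}{3}\right)}{5 - 4} \cdot 13345 = \frac{23 + 3 \left(-4\right)}{5 - 4} \cdot 13345 = \frac{23 - 12}{1} \cdot 13345 = 1 \cdot 11 \cdot 13345 = 11 \cdot 13345 = 146795$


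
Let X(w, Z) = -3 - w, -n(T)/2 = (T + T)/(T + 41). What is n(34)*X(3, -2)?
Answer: 272/25 ≈ 10.880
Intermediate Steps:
n(T) = -4*T/(41 + T) (n(T) = -2*(T + T)/(T + 41) = -2*2*T/(41 + T) = -4*T/(41 + T))
n(34)*X(3, -2) = (-4*34/(41 + 34))*(-3 - 1*3) = (-4*34/75)*(-3 - 3) = -4*34*1/75*(-6) = -136/75*(-6) = 272/25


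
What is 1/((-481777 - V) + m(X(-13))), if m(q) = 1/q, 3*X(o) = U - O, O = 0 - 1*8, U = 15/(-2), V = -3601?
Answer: -1/478170 ≈ -2.0913e-6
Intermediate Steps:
U = -15/2 (U = 15*(-½) = -15/2 ≈ -7.5000)
O = -8 (O = 0 - 8 = -8)
X(o) = ⅙ (X(o) = (-15/2 - 1*(-8))/3 = (-15/2 + 8)/3 = (⅓)*(½) = ⅙)
1/((-481777 - V) + m(X(-13))) = 1/((-481777 - 1*(-3601)) + 1/(⅙)) = 1/((-481777 + 3601) + 6) = 1/(-478176 + 6) = 1/(-478170) = -1/478170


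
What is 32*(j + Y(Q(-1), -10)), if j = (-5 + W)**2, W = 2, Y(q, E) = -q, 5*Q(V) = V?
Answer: 1472/5 ≈ 294.40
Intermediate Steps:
Q(V) = V/5
j = 9 (j = (-5 + 2)**2 = (-3)**2 = 9)
32*(j + Y(Q(-1), -10)) = 32*(9 - (-1)/5) = 32*(9 - 1*(-1/5)) = 32*(9 + 1/5) = 32*(46/5) = 1472/5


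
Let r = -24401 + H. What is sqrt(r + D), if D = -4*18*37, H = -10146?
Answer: I*sqrt(37211) ≈ 192.9*I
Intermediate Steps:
D = -2664 (D = -72*37 = -2664)
r = -34547 (r = -24401 - 10146 = -34547)
sqrt(r + D) = sqrt(-34547 - 2664) = sqrt(-37211) = I*sqrt(37211)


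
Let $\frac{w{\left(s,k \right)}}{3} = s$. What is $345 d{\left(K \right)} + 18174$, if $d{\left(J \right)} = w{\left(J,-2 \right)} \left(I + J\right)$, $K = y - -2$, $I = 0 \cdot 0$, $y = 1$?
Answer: $27489$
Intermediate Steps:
$w{\left(s,k \right)} = 3 s$
$I = 0$
$K = 3$ ($K = 1 - -2 = 1 + 2 = 3$)
$d{\left(J \right)} = 3 J^{2}$ ($d{\left(J \right)} = 3 J \left(0 + J\right) = 3 J J = 3 J^{2}$)
$345 d{\left(K \right)} + 18174 = 345 \cdot 3 \cdot 3^{2} + 18174 = 345 \cdot 3 \cdot 9 + 18174 = 345 \cdot 27 + 18174 = 9315 + 18174 = 27489$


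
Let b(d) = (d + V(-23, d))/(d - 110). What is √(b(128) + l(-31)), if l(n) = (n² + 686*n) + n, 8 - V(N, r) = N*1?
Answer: I*√731778/6 ≈ 142.57*I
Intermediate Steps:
V(N, r) = 8 - N
l(n) = n² + 687*n
b(d) = (31 + d)/(-110 + d) (b(d) = (d + (8 - 1*(-23)))/(d - 110) = (d + (8 + 23))/(-110 + d) = (d + 31)/(-110 + d) = (31 + d)/(-110 + d))
√(b(128) + l(-31)) = √((31 + 128)/(-110 + 128) - 31*(687 - 31)) = √(159/18 - 31*656) = √((1/18)*159 - 20336) = √(53/6 - 20336) = √(-121963/6) = I*√731778/6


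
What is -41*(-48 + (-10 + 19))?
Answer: 1599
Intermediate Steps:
-41*(-48 + (-10 + 19)) = -41*(-48 + 9) = -41*(-39) = 1599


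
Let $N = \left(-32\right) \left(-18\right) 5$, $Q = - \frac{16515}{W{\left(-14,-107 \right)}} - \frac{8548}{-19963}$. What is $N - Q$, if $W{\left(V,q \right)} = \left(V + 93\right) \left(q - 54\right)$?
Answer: $\frac{730820652403}{253909397} \approx 2878.3$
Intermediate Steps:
$W{\left(V,q \right)} = \left(-54 + q\right) \left(93 + V\right)$ ($W{\left(V,q \right)} = \left(93 + V\right) \left(-54 + q\right) = \left(-54 + q\right) \left(93 + V\right)$)
$Q = \frac{438410957}{253909397}$ ($Q = - \frac{16515}{-5022 - -756 + 93 \left(-107\right) - -1498} - \frac{8548}{-19963} = - \frac{16515}{-5022 + 756 - 9951 + 1498} - - \frac{8548}{19963} = - \frac{16515}{-12719} + \frac{8548}{19963} = \left(-16515\right) \left(- \frac{1}{12719}\right) + \frac{8548}{19963} = \frac{16515}{12719} + \frac{8548}{19963} = \frac{438410957}{253909397} \approx 1.7266$)
$N = 2880$ ($N = 576 \cdot 5 = 2880$)
$N - Q = 2880 - \frac{438410957}{253909397} = \frac{730820652403}{253909397}$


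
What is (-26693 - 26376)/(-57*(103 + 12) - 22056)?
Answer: 53069/28611 ≈ 1.8548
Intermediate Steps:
(-26693 - 26376)/(-57*(103 + 12) - 22056) = -53069/(-57*115 - 22056) = -53069/(-6555 - 22056) = -53069/(-28611) = -53069*(-1/28611) = 53069/28611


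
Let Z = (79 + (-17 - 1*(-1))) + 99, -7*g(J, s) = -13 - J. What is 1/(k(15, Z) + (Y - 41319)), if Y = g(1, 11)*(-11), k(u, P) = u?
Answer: -1/41326 ≈ -2.4198e-5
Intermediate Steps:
g(J, s) = 13/7 + J/7 (g(J, s) = -(-13 - J)/7 = 13/7 + J/7)
Z = 162 (Z = (79 + (-17 + 1)) + 99 = (79 - 16) + 99 = 63 + 99 = 162)
Y = -22 (Y = (13/7 + (⅐)*1)*(-11) = (13/7 + ⅐)*(-11) = 2*(-11) = -22)
1/(k(15, Z) + (Y - 41319)) = 1/(15 + (-22 - 41319)) = 1/(15 - 41341) = 1/(-41326) = -1/41326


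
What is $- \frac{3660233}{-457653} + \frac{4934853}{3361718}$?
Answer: $\frac{14563121440303}{1538500327854} \approx 9.4658$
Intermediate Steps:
$- \frac{3660233}{-457653} + \frac{4934853}{3361718} = \left(-3660233\right) \left(- \frac{1}{457653}\right) + 4934853 \cdot \frac{1}{3361718} = \frac{3660233}{457653} + \frac{4934853}{3361718} = \frac{14563121440303}{1538500327854}$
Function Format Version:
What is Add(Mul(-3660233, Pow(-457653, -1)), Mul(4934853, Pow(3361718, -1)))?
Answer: Rational(14563121440303, 1538500327854) ≈ 9.4658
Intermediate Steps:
Add(Mul(-3660233, Pow(-457653, -1)), Mul(4934853, Pow(3361718, -1))) = Add(Mul(-3660233, Rational(-1, 457653)), Mul(4934853, Rational(1, 3361718))) = Add(Rational(3660233, 457653), Rational(4934853, 3361718)) = Rational(14563121440303, 1538500327854)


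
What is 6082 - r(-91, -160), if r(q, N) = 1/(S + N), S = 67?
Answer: 565627/93 ≈ 6082.0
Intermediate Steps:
r(q, N) = 1/(67 + N)
6082 - r(-91, -160) = 6082 - 1/(67 - 160) = 6082 - 1/(-93) = 6082 - 1*(-1/93) = 6082 + 1/93 = 565627/93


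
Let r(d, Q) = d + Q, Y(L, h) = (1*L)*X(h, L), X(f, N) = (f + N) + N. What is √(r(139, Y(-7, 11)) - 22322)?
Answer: I*√22162 ≈ 148.87*I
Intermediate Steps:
X(f, N) = f + 2*N (X(f, N) = (N + f) + N = f + 2*N)
Y(L, h) = L*(h + 2*L) (Y(L, h) = (1*L)*(h + 2*L) = L*(h + 2*L))
r(d, Q) = Q + d
√(r(139, Y(-7, 11)) - 22322) = √((-7*(11 + 2*(-7)) + 139) - 22322) = √((-7*(11 - 14) + 139) - 22322) = √((-7*(-3) + 139) - 22322) = √((21 + 139) - 22322) = √(160 - 22322) = √(-22162) = I*√22162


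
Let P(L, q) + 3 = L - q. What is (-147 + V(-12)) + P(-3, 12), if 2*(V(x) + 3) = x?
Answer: -174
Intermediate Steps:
P(L, q) = -3 + L - q (P(L, q) = -3 + (L - q) = -3 + L - q)
V(x) = -3 + x/2
(-147 + V(-12)) + P(-3, 12) = (-147 + (-3 + (1/2)*(-12))) + (-3 - 3 - 1*12) = (-147 + (-3 - 6)) + (-3 - 3 - 12) = (-147 - 9) - 18 = -156 - 18 = -174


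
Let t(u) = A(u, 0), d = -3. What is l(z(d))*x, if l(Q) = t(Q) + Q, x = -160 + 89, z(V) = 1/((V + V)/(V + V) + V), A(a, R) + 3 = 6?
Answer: -355/2 ≈ -177.50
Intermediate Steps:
A(a, R) = 3 (A(a, R) = -3 + 6 = 3)
t(u) = 3
z(V) = 1/(1 + V) (z(V) = 1/((2*V)/((2*V)) + V) = 1/((2*V)*(1/(2*V)) + V) = 1/(1 + V))
x = -71
l(Q) = 3 + Q
l(z(d))*x = (3 + 1/(1 - 3))*(-71) = (3 + 1/(-2))*(-71) = (3 - ½)*(-71) = (5/2)*(-71) = -355/2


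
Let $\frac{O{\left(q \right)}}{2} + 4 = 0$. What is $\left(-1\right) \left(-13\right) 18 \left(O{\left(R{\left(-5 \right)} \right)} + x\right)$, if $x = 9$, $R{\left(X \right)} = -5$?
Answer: $234$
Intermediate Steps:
$O{\left(q \right)} = -8$ ($O{\left(q \right)} = -8 + 2 \cdot 0 = -8 + 0 = -8$)
$\left(-1\right) \left(-13\right) 18 \left(O{\left(R{\left(-5 \right)} \right)} + x\right) = \left(-1\right) \left(-13\right) 18 \left(-8 + 9\right) = 13 \cdot 18 \cdot 1 = 234 \cdot 1 = 234$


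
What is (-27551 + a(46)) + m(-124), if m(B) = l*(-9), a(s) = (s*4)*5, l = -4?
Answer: -26595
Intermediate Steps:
a(s) = 20*s (a(s) = (4*s)*5 = 20*s)
m(B) = 36 (m(B) = -4*(-9) = 36)
(-27551 + a(46)) + m(-124) = (-27551 + 20*46) + 36 = (-27551 + 920) + 36 = -26631 + 36 = -26595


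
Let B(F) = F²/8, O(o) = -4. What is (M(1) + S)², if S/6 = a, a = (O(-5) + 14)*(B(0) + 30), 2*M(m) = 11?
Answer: 13039321/4 ≈ 3.2598e+6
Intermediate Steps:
M(m) = 11/2 (M(m) = (½)*11 = 11/2)
B(F) = F²/8 (B(F) = F²*(⅛) = F²/8)
a = 300 (a = (-4 + 14)*((⅛)*0² + 30) = 10*((⅛)*0 + 30) = 10*(0 + 30) = 10*30 = 300)
S = 1800 (S = 6*300 = 1800)
(M(1) + S)² = (11/2 + 1800)² = (3611/2)² = 13039321/4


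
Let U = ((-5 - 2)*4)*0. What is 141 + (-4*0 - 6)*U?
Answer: 141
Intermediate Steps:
U = 0 (U = -7*4*0 = -28*0 = 0)
141 + (-4*0 - 6)*U = 141 + (-4*0 - 6)*0 = 141 + (0 - 6)*0 = 141 - 6*0 = 141 + 0 = 141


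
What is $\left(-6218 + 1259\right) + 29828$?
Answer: $24869$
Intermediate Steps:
$\left(-6218 + 1259\right) + 29828 = -4959 + 29828 = 24869$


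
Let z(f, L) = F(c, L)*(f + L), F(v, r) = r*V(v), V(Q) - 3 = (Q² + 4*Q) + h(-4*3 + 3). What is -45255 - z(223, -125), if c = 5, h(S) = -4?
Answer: 493745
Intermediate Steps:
V(Q) = -1 + Q² + 4*Q (V(Q) = 3 + ((Q² + 4*Q) - 4) = 3 + (-4 + Q² + 4*Q) = -1 + Q² + 4*Q)
F(v, r) = r*(-1 + v² + 4*v)
z(f, L) = 44*L*(L + f) (z(f, L) = (L*(-1 + 5² + 4*5))*(f + L) = (L*(-1 + 25 + 20))*(L + f) = (L*44)*(L + f) = (44*L)*(L + f) = 44*L*(L + f))
-45255 - z(223, -125) = -45255 - 44*(-125)*(-125 + 223) = -45255 - 44*(-125)*98 = -45255 - 1*(-539000) = -45255 + 539000 = 493745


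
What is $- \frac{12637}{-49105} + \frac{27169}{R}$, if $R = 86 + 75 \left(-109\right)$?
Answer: $- \frac{1231913052}{397210345} \approx -3.1014$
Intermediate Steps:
$R = -8089$ ($R = 86 - 8175 = -8089$)
$- \frac{12637}{-49105} + \frac{27169}{R} = - \frac{12637}{-49105} + \frac{27169}{-8089} = \left(-12637\right) \left(- \frac{1}{49105}\right) + 27169 \left(- \frac{1}{8089}\right) = \frac{12637}{49105} - \frac{27169}{8089} = - \frac{1231913052}{397210345}$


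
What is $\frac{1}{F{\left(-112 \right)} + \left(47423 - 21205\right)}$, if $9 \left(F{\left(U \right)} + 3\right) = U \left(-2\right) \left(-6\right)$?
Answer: $\frac{3}{78197} \approx 3.8365 \cdot 10^{-5}$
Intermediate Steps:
$F{\left(U \right)} = -3 + \frac{4 U}{3}$ ($F{\left(U \right)} = -3 + \frac{U \left(-2\right) \left(-6\right)}{9} = -3 + \frac{- 2 U \left(-6\right)}{9} = -3 + \frac{12 U}{9} = -3 + \frac{4 U}{3}$)
$\frac{1}{F{\left(-112 \right)} + \left(47423 - 21205\right)} = \frac{1}{\left(-3 + \frac{4}{3} \left(-112\right)\right) + \left(47423 - 21205\right)} = \frac{1}{\left(-3 - \frac{448}{3}\right) + \left(47423 - 21205\right)} = \frac{1}{- \frac{457}{3} + 26218} = \frac{1}{\frac{78197}{3}} = \frac{3}{78197}$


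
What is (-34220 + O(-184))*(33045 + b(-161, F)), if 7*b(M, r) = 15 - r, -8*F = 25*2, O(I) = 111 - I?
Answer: -31392329125/28 ≈ -1.1212e+9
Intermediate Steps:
F = -25/4 (F = -25*2/8 = -1/8*50 = -25/4 ≈ -6.2500)
b(M, r) = 15/7 - r/7 (b(M, r) = (15 - r)/7 = 15/7 - r/7)
(-34220 + O(-184))*(33045 + b(-161, F)) = (-34220 + (111 - 1*(-184)))*(33045 + (15/7 - 1/7*(-25/4))) = (-34220 + (111 + 184))*(33045 + (15/7 + 25/28)) = (-34220 + 295)*(33045 + 85/28) = -33925*925345/28 = -31392329125/28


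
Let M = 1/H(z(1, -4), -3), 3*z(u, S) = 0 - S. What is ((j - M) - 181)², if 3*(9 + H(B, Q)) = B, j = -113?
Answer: 512071641/5929 ≈ 86367.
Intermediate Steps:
z(u, S) = -S/3 (z(u, S) = (0 - S)/3 = (-S)/3 = -S/3)
H(B, Q) = -9 + B/3
M = -9/77 (M = 1/(-9 + (-⅓*(-4))/3) = 1/(-9 + (⅓)*(4/3)) = 1/(-9 + 4/9) = 1/(-77/9) = -9/77 ≈ -0.11688)
((j - M) - 181)² = ((-113 - 1*(-9/77)) - 181)² = ((-113 + 9/77) - 181)² = (-8692/77 - 181)² = (-22629/77)² = 512071641/5929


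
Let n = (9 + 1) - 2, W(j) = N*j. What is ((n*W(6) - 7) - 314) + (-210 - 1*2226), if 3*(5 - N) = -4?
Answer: -2453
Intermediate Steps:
N = 19/3 (N = 5 - ⅓*(-4) = 5 + 4/3 = 19/3 ≈ 6.3333)
W(j) = 19*j/3
n = 8 (n = 10 - 2 = 8)
((n*W(6) - 7) - 314) + (-210 - 1*2226) = ((8*((19/3)*6) - 7) - 314) + (-210 - 1*2226) = ((8*38 - 7) - 314) + (-210 - 2226) = ((304 - 7) - 314) - 2436 = (297 - 314) - 2436 = -17 - 2436 = -2453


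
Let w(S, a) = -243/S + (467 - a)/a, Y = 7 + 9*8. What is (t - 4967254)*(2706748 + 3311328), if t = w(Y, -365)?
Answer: -861974583251420988/28835 ≈ -2.9893e+13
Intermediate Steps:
Y = 79 (Y = 7 + 72 = 79)
w(S, a) = -243/S + (467 - a)/a
t = -154423/28835 (t = -1 - 243/79 + 467/(-365) = -1 - 243*1/79 + 467*(-1/365) = -1 - 243/79 - 467/365 = -154423/28835 ≈ -5.3554)
(t - 4967254)*(2706748 + 3311328) = (-154423/28835 - 4967254)*(2706748 + 3311328) = -143230923513/28835*6018076 = -861974583251420988/28835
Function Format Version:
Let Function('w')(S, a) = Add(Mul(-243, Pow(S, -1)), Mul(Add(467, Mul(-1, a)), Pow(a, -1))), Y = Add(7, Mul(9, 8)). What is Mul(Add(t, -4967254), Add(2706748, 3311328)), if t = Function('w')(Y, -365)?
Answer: Rational(-861974583251420988, 28835) ≈ -2.9893e+13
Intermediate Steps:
Y = 79 (Y = Add(7, 72) = 79)
Function('w')(S, a) = Add(Mul(-243, Pow(S, -1)), Mul(Pow(a, -1), Add(467, Mul(-1, a))))
t = Rational(-154423, 28835) (t = Add(-1, Mul(-243, Pow(79, -1)), Mul(467, Pow(-365, -1))) = Add(-1, Mul(-243, Rational(1, 79)), Mul(467, Rational(-1, 365))) = Add(-1, Rational(-243, 79), Rational(-467, 365)) = Rational(-154423, 28835) ≈ -5.3554)
Mul(Add(t, -4967254), Add(2706748, 3311328)) = Mul(Add(Rational(-154423, 28835), -4967254), Add(2706748, 3311328)) = Mul(Rational(-143230923513, 28835), 6018076) = Rational(-861974583251420988, 28835)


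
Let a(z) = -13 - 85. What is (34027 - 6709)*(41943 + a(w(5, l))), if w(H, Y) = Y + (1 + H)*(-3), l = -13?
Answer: 1143121710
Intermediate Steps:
w(H, Y) = -3 + Y - 3*H (w(H, Y) = Y + (-3 - 3*H) = -3 + Y - 3*H)
a(z) = -98
(34027 - 6709)*(41943 + a(w(5, l))) = (34027 - 6709)*(41943 - 98) = 27318*41845 = 1143121710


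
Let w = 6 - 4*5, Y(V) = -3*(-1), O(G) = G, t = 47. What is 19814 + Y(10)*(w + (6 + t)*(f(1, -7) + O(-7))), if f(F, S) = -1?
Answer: 18500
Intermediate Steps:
Y(V) = 3
w = -14 (w = 6 - 20 = -14)
19814 + Y(10)*(w + (6 + t)*(f(1, -7) + O(-7))) = 19814 + 3*(-14 + (6 + 47)*(-1 - 7)) = 19814 + 3*(-14 + 53*(-8)) = 19814 + 3*(-14 - 424) = 19814 + 3*(-438) = 19814 - 1314 = 18500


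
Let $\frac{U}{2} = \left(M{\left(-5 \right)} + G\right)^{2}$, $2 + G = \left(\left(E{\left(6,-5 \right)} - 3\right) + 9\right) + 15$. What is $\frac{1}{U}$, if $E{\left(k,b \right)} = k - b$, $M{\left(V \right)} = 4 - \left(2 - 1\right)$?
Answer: $\frac{1}{2178} \approx 0.00045914$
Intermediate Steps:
$M{\left(V \right)} = 3$ ($M{\left(V \right)} = 4 - 1 = 3$)
$G = 30$ ($G = -2 + \left(\left(\left(\left(6 - -5\right) - 3\right) + 9\right) + 15\right) = -2 + \left(\left(\left(\left(6 + 5\right) - 3\right) + 9\right) + 15\right) = -2 + \left(\left(\left(11 - 3\right) + 9\right) + 15\right) = -2 + \left(\left(8 + 9\right) + 15\right) = -2 + \left(17 + 15\right) = -2 + 32 = 30$)
$U = 2178$ ($U = 2 \left(3 + 30\right)^{2} = 2 \cdot 33^{2} = 2 \cdot 1089 = 2178$)
$\frac{1}{U} = \frac{1}{2178}$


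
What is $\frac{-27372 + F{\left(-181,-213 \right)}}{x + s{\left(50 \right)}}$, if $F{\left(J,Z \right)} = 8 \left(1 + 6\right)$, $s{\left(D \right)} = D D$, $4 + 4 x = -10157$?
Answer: $\frac{109264}{161} \approx 678.66$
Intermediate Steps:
$x = - \frac{10161}{4}$ ($x = -1 + \frac{1}{4} \left(-10157\right) = -1 - \frac{10157}{4} = - \frac{10161}{4} \approx -2540.3$)
$s{\left(D \right)} = D^{2}$
$F{\left(J,Z \right)} = 56$ ($F{\left(J,Z \right)} = 8 \cdot 7 = 56$)
$\frac{-27372 + F{\left(-181,-213 \right)}}{x + s{\left(50 \right)}} = \frac{-27372 + 56}{- \frac{10161}{4} + 50^{2}} = - \frac{27316}{- \frac{10161}{4} + 2500} = - \frac{27316}{- \frac{161}{4}} = \left(-27316\right) \left(- \frac{4}{161}\right) = \frac{109264}{161}$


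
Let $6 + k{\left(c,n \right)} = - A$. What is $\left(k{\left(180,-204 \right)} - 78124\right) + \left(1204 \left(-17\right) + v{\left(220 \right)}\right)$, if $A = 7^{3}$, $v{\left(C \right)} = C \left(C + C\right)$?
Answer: $-2141$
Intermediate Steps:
$v{\left(C \right)} = 2 C^{2}$ ($v{\left(C \right)} = C 2 C = 2 C^{2}$)
$A = 343$
$k{\left(c,n \right)} = -349$ ($k{\left(c,n \right)} = -6 - 343 = -349$)
$\left(k{\left(180,-204 \right)} - 78124\right) + \left(1204 \left(-17\right) + v{\left(220 \right)}\right) = \left(-349 - 78124\right) + \left(1204 \left(-17\right) + 2 \cdot 220^{2}\right) = -78473 + \left(-20468 + 2 \cdot 48400\right) = -78473 + \left(-20468 + 96800\right) = -78473 + 76332 = -2141$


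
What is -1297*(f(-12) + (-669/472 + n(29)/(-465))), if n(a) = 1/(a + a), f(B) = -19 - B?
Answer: 69488254877/6364920 ≈ 10917.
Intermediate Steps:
n(a) = 1/(2*a)
-1297*(f(-12) + (-669/472 + n(29)/(-465))) = -1297*((-19 - 1*(-12)) + (-669/472 + ((½)/29)/(-465))) = -1297*((-19 + 12) + (-669*1/472 + ((½)*(1/29))*(-1/465))) = -1297*(-7 + (-669/472 + (1/58)*(-1/465))) = -1297*(-7 + (-669/472 - 1/26970)) = -1297*(-7 - 9021701/6364920) = -1297*(-53576141/6364920) = 69488254877/6364920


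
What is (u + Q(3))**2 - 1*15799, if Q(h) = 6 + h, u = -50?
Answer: -14118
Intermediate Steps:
(u + Q(3))**2 - 1*15799 = (-50 + (6 + 3))**2 - 1*15799 = (-50 + 9)**2 - 15799 = (-41)**2 - 15799 = 1681 - 15799 = -14118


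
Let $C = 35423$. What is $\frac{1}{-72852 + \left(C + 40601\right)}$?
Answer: $\frac{1}{3172} \approx 0.00031526$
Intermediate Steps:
$\frac{1}{-72852 + \left(C + 40601\right)} = \frac{1}{-72852 + \left(35423 + 40601\right)} = \frac{1}{-72852 + 76024} = \frac{1}{3172}$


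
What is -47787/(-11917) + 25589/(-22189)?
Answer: 44435390/15554489 ≈ 2.8568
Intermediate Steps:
-47787/(-11917) + 25589/(-22189) = -47787*(-1/11917) + 25589*(-1/22189) = 2811/701 - 25589/22189 = 44435390/15554489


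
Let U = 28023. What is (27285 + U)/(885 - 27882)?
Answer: -18436/8999 ≈ -2.0487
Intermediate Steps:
(27285 + U)/(885 - 27882) = (27285 + 28023)/(885 - 27882) = 55308/(-26997) = 55308*(-1/26997) = -18436/8999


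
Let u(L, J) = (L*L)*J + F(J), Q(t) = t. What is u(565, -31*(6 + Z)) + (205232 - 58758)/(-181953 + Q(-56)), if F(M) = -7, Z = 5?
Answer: -19812723072062/182009 ≈ -1.0886e+8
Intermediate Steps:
u(L, J) = -7 + J*L**2 (u(L, J) = (L*L)*J - 7 = L**2*J - 7 = J*L**2 - 7 = -7 + J*L**2)
u(565, -31*(6 + Z)) + (205232 - 58758)/(-181953 + Q(-56)) = (-7 - 31*(6 + 5)*565**2) + (205232 - 58758)/(-181953 - 56) = (-7 - 31*11*319225) + 146474/(-182009) = (-7 - 341*319225) + 146474*(-1/182009) = (-7 - 108855725) - 146474/182009 = -108855732 - 146474/182009 = -19812723072062/182009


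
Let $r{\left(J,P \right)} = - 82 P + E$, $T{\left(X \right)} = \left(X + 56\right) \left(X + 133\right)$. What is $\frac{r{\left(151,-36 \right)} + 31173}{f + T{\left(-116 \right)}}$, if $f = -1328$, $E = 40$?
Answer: $- \frac{34165}{2348} \approx -14.551$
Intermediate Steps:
$T{\left(X \right)} = \left(56 + X\right) \left(133 + X\right)$
$r{\left(J,P \right)} = 40 - 82 P$ ($r{\left(J,P \right)} = - 82 P + 40 = 40 - 82 P$)
$\frac{r{\left(151,-36 \right)} + 31173}{f + T{\left(-116 \right)}} = \frac{\left(40 - -2952\right) + 31173}{-1328 + \left(7448 + \left(-116\right)^{2} + 189 \left(-116\right)\right)} = \frac{\left(40 + 2952\right) + 31173}{-1328 + \left(7448 + 13456 - 21924\right)} = \frac{2992 + 31173}{-1328 - 1020} = \frac{34165}{-2348} = 34165 \left(- \frac{1}{2348}\right) = - \frac{34165}{2348}$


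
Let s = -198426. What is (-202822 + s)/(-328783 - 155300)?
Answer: 401248/484083 ≈ 0.82888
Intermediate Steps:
(-202822 + s)/(-328783 - 155300) = (-202822 - 198426)/(-328783 - 155300) = -401248/(-484083) = -401248*(-1/484083) = 401248/484083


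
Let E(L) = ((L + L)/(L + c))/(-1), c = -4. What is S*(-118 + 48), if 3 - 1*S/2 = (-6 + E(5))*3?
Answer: -7140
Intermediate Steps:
E(L) = -2*L/(-4 + L) (E(L) = ((L + L)/(L - 4))/(-1) = ((2*L)/(-4 + L))*(-1) = (2*L/(-4 + L))*(-1) = -2*L/(-4 + L))
S = 102 (S = 6 - 2*(-6 - 2*5/(-4 + 5))*3 = 6 - 2*(-6 - 2*5/1)*3 = 6 - 2*(-6 - 2*5*1)*3 = 6 - 2*(-6 - 10)*3 = 6 - (-32)*3 = 6 - 2*(-48) = 6 + 96 = 102)
S*(-118 + 48) = 102*(-118 + 48) = 102*(-70) = -7140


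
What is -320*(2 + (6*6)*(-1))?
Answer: 10880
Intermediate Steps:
-320*(2 + (6*6)*(-1)) = -320*(2 + 36*(-1)) = -320*(2 - 36) = -320*(-34) = 10880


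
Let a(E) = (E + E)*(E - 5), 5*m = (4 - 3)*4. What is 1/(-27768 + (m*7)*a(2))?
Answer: -5/139176 ≈ -3.5926e-5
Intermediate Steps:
m = ⅘ (m = ((4 - 3)*4)/5 = (1*4)/5 = (⅕)*4 = ⅘ ≈ 0.80000)
a(E) = 2*E*(-5 + E) (a(E) = (2*E)*(-5 + E) = 2*E*(-5 + E))
1/(-27768 + (m*7)*a(2)) = 1/(-27768 + ((⅘)*7)*(2*2*(-5 + 2))) = 1/(-27768 + 28*(2*2*(-3))/5) = 1/(-27768 + (28/5)*(-12)) = 1/(-27768 - 336/5) = 1/(-139176/5) = -5/139176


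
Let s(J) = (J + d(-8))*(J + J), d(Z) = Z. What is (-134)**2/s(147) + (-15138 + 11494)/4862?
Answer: -15403408/49672623 ≈ -0.31010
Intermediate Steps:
s(J) = 2*J*(-8 + J) (s(J) = (J - 8)*(J + J) = (-8 + J)*(2*J) = 2*J*(-8 + J))
(-134)**2/s(147) + (-15138 + 11494)/4862 = (-134)**2/((2*147*(-8 + 147))) + (-15138 + 11494)/4862 = 17956/((2*147*139)) - 3644*1/4862 = 17956/40866 - 1822/2431 = 17956*(1/40866) - 1822/2431 = 8978/20433 - 1822/2431 = -15403408/49672623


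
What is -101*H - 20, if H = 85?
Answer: -8605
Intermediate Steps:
-101*H - 20 = -101*85 - 20 = -8585 - 20 = -8605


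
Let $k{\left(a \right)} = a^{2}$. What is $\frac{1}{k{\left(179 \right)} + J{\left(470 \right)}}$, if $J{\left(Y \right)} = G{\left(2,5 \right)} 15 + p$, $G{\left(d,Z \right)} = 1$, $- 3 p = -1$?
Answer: $\frac{3}{96169} \approx 3.1195 \cdot 10^{-5}$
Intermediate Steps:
$p = \frac{1}{3}$ ($p = \left(- \frac{1}{3}\right) \left(-1\right) = \frac{1}{3} \approx 0.33333$)
$J{\left(Y \right)} = \frac{46}{3}$ ($J{\left(Y \right)} = 1 \cdot 15 + \frac{1}{3} = 15 + \frac{1}{3} = \frac{46}{3}$)
$\frac{1}{k{\left(179 \right)} + J{\left(470 \right)}} = \frac{1}{179^{2} + \frac{46}{3}} = \frac{1}{32041 + \frac{46}{3}} = \frac{1}{\frac{96169}{3}} = \frac{3}{96169}$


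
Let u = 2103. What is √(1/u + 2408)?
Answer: 5*√425985783/2103 ≈ 49.071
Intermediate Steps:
√(1/u + 2408) = √(1/2103 + 2408) = √(5064025/2103) = 5*√425985783/2103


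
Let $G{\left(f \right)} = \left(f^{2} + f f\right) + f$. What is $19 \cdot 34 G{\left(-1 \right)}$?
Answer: $646$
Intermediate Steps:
$G{\left(f \right)} = f + 2 f^{2}$ ($G{\left(f \right)} = \left(f^{2} + f^{2}\right) + f = 2 f^{2} + f = f + 2 f^{2}$)
$19 \cdot 34 G{\left(-1 \right)} = 19 \cdot 34 \left(- (1 + 2 \left(-1\right))\right) = 646 \left(- (1 - 2)\right) = 646 \left(\left(-1\right) \left(-1\right)\right) = 646 \cdot 1 = 646$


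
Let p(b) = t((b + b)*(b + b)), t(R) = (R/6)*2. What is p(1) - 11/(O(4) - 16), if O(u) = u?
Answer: 9/4 ≈ 2.2500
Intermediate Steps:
t(R) = R/3 (t(R) = (R*(1/6))*2 = (R/6)*2 = R/3)
p(b) = 4*b**2/3 (p(b) = ((b + b)*(b + b))/3 = ((2*b)*(2*b))/3 = (4*b**2)/3 = 4*b**2/3)
p(1) - 11/(O(4) - 16) = (4/3)*1**2 - 11/(4 - 16) = (4/3)*1 - 11/(-12) = 4/3 - 1/12*(-11) = 4/3 + 11/12 = 9/4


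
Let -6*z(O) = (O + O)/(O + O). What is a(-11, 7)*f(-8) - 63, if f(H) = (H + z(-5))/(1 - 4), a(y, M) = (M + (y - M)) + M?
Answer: -665/9 ≈ -73.889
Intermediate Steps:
a(y, M) = M + y (a(y, M) = y + M = M + y)
z(O) = -1/6 (z(O) = -(O + O)/(6*(O + O)) = -2*O/(6*(2*O)) = -2*O*1/(2*O)/6 = -1/6*1 = -1/6)
f(H) = 1/18 - H/3 (f(H) = (H - 1/6)/(1 - 4) = (-1/6 + H)/(-3) = (-1/6 + H)*(-1/3) = 1/18 - H/3)
a(-11, 7)*f(-8) - 63 = (7 - 11)*(1/18 - 1/3*(-8)) - 63 = -4*(1/18 + 8/3) - 63 = -4*49/18 - 63 = -98/9 - 63 = -665/9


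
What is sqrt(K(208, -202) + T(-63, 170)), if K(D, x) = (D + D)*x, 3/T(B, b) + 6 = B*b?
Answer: I*sqrt(268044938365)/1786 ≈ 289.88*I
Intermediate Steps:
T(B, b) = 3/(-6 + B*b)
K(D, x) = 2*D*x (K(D, x) = (2*D)*x = 2*D*x)
sqrt(K(208, -202) + T(-63, 170)) = sqrt(2*208*(-202) + 3/(-6 - 63*170)) = sqrt(-84032 + 3/(-6 - 10710)) = sqrt(-84032 + 3/(-10716)) = sqrt(-84032 + 3*(-1/10716)) = sqrt(-84032 - 1/3572) = sqrt(-300162305/3572) = I*sqrt(268044938365)/1786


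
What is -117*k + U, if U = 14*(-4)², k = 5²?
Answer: -2701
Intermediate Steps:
k = 25
U = 224 (U = 14*16 = 224)
-117*k + U = -117*25 + 224 = -2925 + 224 = -2701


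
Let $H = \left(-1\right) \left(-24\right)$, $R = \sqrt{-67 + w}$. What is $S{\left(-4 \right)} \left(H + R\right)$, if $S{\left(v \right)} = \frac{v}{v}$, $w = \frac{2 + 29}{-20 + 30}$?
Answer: $24 + \frac{3 i \sqrt{710}}{10} \approx 24.0 + 7.9937 i$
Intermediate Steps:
$w = \frac{31}{10} \approx 3.1$
$S{\left(v \right)} = 1$
$R = \frac{3 i \sqrt{710}}{10}$ ($R = \sqrt{-67 + \frac{31}{10}} = \sqrt{- \frac{639}{10}} = \frac{3 i \sqrt{710}}{10} \approx 7.9937 i$)
$H = 24$
$S{\left(-4 \right)} \left(H + R\right) = 1 \left(24 + \frac{3 i \sqrt{710}}{10}\right) = 24 + \frac{3 i \sqrt{710}}{10}$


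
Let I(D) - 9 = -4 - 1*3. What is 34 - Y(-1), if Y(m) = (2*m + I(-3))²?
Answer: 34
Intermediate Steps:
I(D) = 2 (I(D) = 9 + (-4 - 1*3) = 9 + (-4 - 3) = 9 - 7 = 2)
Y(m) = (2 + 2*m)² (Y(m) = (2*m + 2)² = (2 + 2*m)²)
34 - Y(-1) = 34 - 4*(1 - 1)² = 34 - 4*0² = 34 - 4*0 = 34 - 1*0 = 34 + 0 = 34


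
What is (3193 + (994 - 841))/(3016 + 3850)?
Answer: 1673/3433 ≈ 0.48733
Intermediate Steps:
(3193 + (994 - 841))/(3016 + 3850) = (3193 + 153)/6866 = 3346*(1/6866) = 1673/3433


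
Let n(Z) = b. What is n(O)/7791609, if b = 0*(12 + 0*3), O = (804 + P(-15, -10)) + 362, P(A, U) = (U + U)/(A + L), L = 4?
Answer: 0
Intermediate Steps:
P(A, U) = 2*U/(4 + A) (P(A, U) = (U + U)/(A + 4) = (2*U)/(4 + A) = 2*U/(4 + A))
O = 12846/11 (O = (804 + 2*(-10)/(4 - 15)) + 362 = (804 + 2*(-10)/(-11)) + 362 = (804 + 2*(-10)*(-1/11)) + 362 = (804 + 20/11) + 362 = 8864/11 + 362 = 12846/11 ≈ 1167.8)
b = 0 (b = 0*(12 + 0) = 0*12 = 0)
n(Z) = 0
n(O)/7791609 = 0/7791609 = 0*(1/7791609) = 0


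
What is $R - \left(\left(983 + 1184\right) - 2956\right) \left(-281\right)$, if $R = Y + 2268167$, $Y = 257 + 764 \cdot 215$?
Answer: $2210975$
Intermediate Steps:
$Y = 164517$ ($Y = 257 + 164260 = 164517$)
$R = 2432684$ ($R = 164517 + 2268167 = 2432684$)
$R - \left(\left(983 + 1184\right) - 2956\right) \left(-281\right) = 2432684 - \left(\left(983 + 1184\right) - 2956\right) \left(-281\right) = 2432684 - \left(2167 - 2956\right) \left(-281\right) = 2432684 - \left(-789\right) \left(-281\right) = 2432684 - 221709 = 2210975$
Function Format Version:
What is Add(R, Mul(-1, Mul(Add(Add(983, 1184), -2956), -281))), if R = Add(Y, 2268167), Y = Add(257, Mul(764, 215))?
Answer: 2210975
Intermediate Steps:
Y = 164517 (Y = Add(257, 164260) = 164517)
R = 2432684 (R = Add(164517, 2268167) = 2432684)
Add(R, Mul(-1, Mul(Add(Add(983, 1184), -2956), -281))) = Add(2432684, Mul(-1, Mul(Add(Add(983, 1184), -2956), -281))) = Add(2432684, Mul(-1, Mul(Add(2167, -2956), -281))) = Add(2432684, Mul(-1, Mul(-789, -281))) = Add(2432684, Mul(-1, 221709)) = Add(2432684, -221709) = 2210975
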